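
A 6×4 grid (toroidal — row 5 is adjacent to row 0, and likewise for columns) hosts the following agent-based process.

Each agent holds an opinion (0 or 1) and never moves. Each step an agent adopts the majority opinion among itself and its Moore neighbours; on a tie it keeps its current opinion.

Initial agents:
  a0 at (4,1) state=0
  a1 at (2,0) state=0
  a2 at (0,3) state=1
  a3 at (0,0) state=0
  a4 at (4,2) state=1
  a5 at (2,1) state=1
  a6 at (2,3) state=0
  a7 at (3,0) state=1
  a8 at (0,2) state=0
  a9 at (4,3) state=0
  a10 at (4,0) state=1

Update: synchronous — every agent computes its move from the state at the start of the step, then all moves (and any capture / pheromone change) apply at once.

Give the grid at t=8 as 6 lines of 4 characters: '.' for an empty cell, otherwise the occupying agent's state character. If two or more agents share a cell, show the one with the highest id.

t=1: a0@(4,1):1 a1@(2,0):0 a2@(0,3):0 a3@(0,0):0 a4@(4,2):0 a5@(2,1):1 a6@(2,3):0 a7@(3,0):0 a8@(0,2):0 a9@(4,3):1 a10@(4,0):1
t=2: a0@(4,1):1 a1@(2,0):0 a2@(0,3):0 a3@(0,0):0 a4@(4,2):1 a5@(2,1):0 a6@(2,3):0 a7@(3,0):1 a8@(0,2):0 a9@(4,3):1 a10@(4,0):1
t=3: (unchanged — steady state)

0.00
....
00.0
1...
1111
....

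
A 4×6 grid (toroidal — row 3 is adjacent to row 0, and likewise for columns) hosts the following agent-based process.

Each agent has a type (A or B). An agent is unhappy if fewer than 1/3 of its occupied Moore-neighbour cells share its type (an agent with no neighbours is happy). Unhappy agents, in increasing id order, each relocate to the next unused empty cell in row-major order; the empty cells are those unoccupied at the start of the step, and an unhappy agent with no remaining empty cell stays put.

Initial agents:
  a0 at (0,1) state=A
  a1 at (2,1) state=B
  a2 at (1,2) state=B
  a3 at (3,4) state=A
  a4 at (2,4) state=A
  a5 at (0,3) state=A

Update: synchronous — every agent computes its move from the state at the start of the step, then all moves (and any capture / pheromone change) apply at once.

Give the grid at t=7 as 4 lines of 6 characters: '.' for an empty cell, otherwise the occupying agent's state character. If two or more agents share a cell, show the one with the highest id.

t=1: a0@(0,0):A a1@(2,1):B a2@(1,2):B a3@(3,4):A a4@(2,4):A a5@(0,3):A
t=2: (unchanged — steady state)

A..A..
..B...
.B..A.
....A.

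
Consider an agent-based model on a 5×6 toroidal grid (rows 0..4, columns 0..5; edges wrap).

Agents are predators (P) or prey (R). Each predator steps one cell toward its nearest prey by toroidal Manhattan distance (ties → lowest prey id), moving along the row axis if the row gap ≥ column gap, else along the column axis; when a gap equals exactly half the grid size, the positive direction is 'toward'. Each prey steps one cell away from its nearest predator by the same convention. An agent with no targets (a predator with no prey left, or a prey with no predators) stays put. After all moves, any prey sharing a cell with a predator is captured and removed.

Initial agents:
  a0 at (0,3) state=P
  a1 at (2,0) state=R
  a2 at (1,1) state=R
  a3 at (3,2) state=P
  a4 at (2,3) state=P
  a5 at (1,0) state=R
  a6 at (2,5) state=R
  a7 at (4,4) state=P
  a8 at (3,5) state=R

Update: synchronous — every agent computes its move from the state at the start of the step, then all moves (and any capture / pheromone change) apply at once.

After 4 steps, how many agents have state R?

2

t=1: a0@(0,2):P a1@(2,5):R a2@(1,0):R a3@(3,1):P a4@(2,4):P a5@(1,5):R a6@(2,0):R a7@(3,4):P a8@(2,5):R
t=2: a0@(0,1):P a1@(2,0):R a2@(1,5):R a3@(2,1):P a4@(2,5):P a5@(0,5):R a6@(1,0):R a7@(2,4):P a8@(2,0):R
t=3: a0@(0,0):P a2@(0,5):R a3@(2,0):P a4@(2,0):P a5@(0,4):R a7@(2,5):P
t=4: a0@(0,5):P a2@(0,4):R a3@(1,0):P a4@(1,0):P a5@(0,3):R a7@(1,5):P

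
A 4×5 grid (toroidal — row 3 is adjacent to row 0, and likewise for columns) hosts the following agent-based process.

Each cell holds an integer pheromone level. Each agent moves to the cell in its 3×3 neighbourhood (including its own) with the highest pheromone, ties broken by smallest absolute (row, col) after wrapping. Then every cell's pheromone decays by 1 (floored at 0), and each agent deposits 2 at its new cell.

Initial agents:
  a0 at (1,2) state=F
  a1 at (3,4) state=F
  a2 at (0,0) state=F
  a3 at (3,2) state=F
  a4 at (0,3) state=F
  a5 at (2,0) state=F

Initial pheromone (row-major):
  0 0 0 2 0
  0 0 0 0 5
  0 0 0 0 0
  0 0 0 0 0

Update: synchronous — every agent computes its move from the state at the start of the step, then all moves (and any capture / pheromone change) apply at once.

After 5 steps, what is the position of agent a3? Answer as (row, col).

(1, 4)

t=1: a0@(0,3) a1@(0,3) a2@(1,4) a3@(0,3) a4@(1,4) a5@(1,4) | pheromone: 0 0 0 7 0 / 0 0 0 0 10 / 0 0 0 0 0 / 0 0 0 0 0
t=2: a0@(1,4) a1@(1,4) a2@(1,4) a3@(1,4) a4@(1,4) a5@(1,4) | pheromone: 0 0 0 6 0 / 0 0 0 0 21 / 0 0 0 0 0 / 0 0 0 0 0
t=3: a0@(1,4) a1@(1,4) a2@(1,4) a3@(1,4) a4@(1,4) a5@(1,4) | pheromone: 0 0 0 5 0 / 0 0 0 0 32 / 0 0 0 0 0 / 0 0 0 0 0
t=4: a0@(1,4) a1@(1,4) a2@(1,4) a3@(1,4) a4@(1,4) a5@(1,4) | pheromone: 0 0 0 4 0 / 0 0 0 0 43 / 0 0 0 0 0 / 0 0 0 0 0
t=5: a0@(1,4) a1@(1,4) a2@(1,4) a3@(1,4) a4@(1,4) a5@(1,4) | pheromone: 0 0 0 3 0 / 0 0 0 0 54 / 0 0 0 0 0 / 0 0 0 0 0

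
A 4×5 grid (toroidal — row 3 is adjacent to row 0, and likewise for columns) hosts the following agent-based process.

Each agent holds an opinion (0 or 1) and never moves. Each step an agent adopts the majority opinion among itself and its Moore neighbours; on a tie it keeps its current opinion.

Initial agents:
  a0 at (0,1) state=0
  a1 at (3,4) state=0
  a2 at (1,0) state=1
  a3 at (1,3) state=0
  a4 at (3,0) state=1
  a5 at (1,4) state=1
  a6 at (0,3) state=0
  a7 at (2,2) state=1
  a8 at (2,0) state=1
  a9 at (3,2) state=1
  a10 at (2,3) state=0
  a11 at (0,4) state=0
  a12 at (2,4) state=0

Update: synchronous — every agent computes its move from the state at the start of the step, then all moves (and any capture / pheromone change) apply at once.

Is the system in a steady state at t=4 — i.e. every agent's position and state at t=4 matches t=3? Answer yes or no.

t=1: a0@(0,1):1 a1@(3,4):0 a2@(1,0):1 a3@(1,3):0 a4@(3,0):0 a5@(1,4):0 a6@(0,3):0 a7@(2,2):1 a8@(2,0):1 a9@(3,2):0 a10@(2,3):0 a11@(0,4):0 a12@(2,4):0
t=2: a0@(0,1):1 a1@(3,4):0 a2@(1,0):1 a3@(1,3):0 a4@(3,0):0 a5@(1,4):0 a6@(0,3):0 a7@(2,2):0 a8@(2,0):0 a9@(3,2):0 a10@(2,3):0 a11@(0,4):0 a12@(2,4):0
t=3: a0@(0,1):1 a1@(3,4):0 a2@(1,0):0 a3@(1,3):0 a4@(3,0):0 a5@(1,4):0 a6@(0,3):0 a7@(2,2):0 a8@(2,0):0 a9@(3,2):0 a10@(2,3):0 a11@(0,4):0 a12@(2,4):0
t=4: a0@(0,1):0 a1@(3,4):0 a2@(1,0):0 a3@(1,3):0 a4@(3,0):0 a5@(1,4):0 a6@(0,3):0 a7@(2,2):0 a8@(2,0):0 a9@(3,2):0 a10@(2,3):0 a11@(0,4):0 a12@(2,4):0

no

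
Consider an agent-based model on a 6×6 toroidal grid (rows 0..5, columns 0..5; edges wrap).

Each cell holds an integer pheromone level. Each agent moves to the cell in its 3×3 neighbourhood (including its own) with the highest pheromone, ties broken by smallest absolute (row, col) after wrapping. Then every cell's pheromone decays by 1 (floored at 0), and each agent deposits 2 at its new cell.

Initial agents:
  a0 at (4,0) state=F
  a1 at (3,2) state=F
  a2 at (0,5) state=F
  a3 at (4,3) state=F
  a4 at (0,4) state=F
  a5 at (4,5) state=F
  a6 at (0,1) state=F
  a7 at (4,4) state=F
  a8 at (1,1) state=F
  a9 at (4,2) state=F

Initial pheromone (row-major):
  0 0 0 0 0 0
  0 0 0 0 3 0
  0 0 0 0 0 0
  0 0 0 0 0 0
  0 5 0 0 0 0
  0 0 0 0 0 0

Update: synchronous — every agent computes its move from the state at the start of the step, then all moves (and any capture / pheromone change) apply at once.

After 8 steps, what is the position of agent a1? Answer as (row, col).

t=1: a0@(4,1) a1@(4,1) a2@(1,4) a3@(3,2) a4@(1,4) a5@(3,0) a6@(0,0) a7@(3,3) a8@(0,0) a9@(4,1) | pheromone: 4 0 0 0 0 0 / 0 0 0 0 6 0 / 0 0 0 0 0 0 / 2 0 2 2 0 0 / 0 10 0 0 0 0 / 0 0 0 0 0 0
t=2: a0@(4,1) a1@(4,1) a2@(1,4) a3@(4,1) a4@(1,4) a5@(4,1) a6@(0,0) a7@(3,2) a8@(0,0) a9@(4,1) | pheromone: 7 0 0 0 0 0 / 0 0 0 0 9 0 / 0 0 0 0 0 0 / 1 0 3 1 0 0 / 0 19 0 0 0 0 / 0 0 0 0 0 0
t=3: a0@(4,1) a1@(4,1) a2@(1,4) a3@(4,1) a4@(1,4) a5@(4,1) a6@(0,0) a7@(4,1) a8@(0,0) a9@(4,1) | pheromone: 10 0 0 0 0 0 / 0 0 0 0 12 0 / 0 0 0 0 0 0 / 0 0 2 0 0 0 / 0 30 0 0 0 0 / 0 0 0 0 0 0
t=4: a0@(4,1) a1@(4,1) a2@(1,4) a3@(4,1) a4@(1,4) a5@(4,1) a6@(0,0) a7@(4,1) a8@(0,0) a9@(4,1) | pheromone: 13 0 0 0 0 0 / 0 0 0 0 15 0 / 0 0 0 0 0 0 / 0 0 1 0 0 0 / 0 41 0 0 0 0 / 0 0 0 0 0 0
t=5: a0@(4,1) a1@(4,1) a2@(1,4) a3@(4,1) a4@(1,4) a5@(4,1) a6@(0,0) a7@(4,1) a8@(0,0) a9@(4,1) | pheromone: 16 0 0 0 0 0 / 0 0 0 0 18 0 / 0 0 0 0 0 0 / 0 0 0 0 0 0 / 0 52 0 0 0 0 / 0 0 0 0 0 0
t=6: a0@(4,1) a1@(4,1) a2@(1,4) a3@(4,1) a4@(1,4) a5@(4,1) a6@(0,0) a7@(4,1) a8@(0,0) a9@(4,1) | pheromone: 19 0 0 0 0 0 / 0 0 0 0 21 0 / 0 0 0 0 0 0 / 0 0 0 0 0 0 / 0 63 0 0 0 0 / 0 0 0 0 0 0
t=7: a0@(4,1) a1@(4,1) a2@(1,4) a3@(4,1) a4@(1,4) a5@(4,1) a6@(0,0) a7@(4,1) a8@(0,0) a9@(4,1) | pheromone: 22 0 0 0 0 0 / 0 0 0 0 24 0 / 0 0 0 0 0 0 / 0 0 0 0 0 0 / 0 74 0 0 0 0 / 0 0 0 0 0 0
t=8: a0@(4,1) a1@(4,1) a2@(1,4) a3@(4,1) a4@(1,4) a5@(4,1) a6@(0,0) a7@(4,1) a8@(0,0) a9@(4,1) | pheromone: 25 0 0 0 0 0 / 0 0 0 0 27 0 / 0 0 0 0 0 0 / 0 0 0 0 0 0 / 0 85 0 0 0 0 / 0 0 0 0 0 0

(4, 1)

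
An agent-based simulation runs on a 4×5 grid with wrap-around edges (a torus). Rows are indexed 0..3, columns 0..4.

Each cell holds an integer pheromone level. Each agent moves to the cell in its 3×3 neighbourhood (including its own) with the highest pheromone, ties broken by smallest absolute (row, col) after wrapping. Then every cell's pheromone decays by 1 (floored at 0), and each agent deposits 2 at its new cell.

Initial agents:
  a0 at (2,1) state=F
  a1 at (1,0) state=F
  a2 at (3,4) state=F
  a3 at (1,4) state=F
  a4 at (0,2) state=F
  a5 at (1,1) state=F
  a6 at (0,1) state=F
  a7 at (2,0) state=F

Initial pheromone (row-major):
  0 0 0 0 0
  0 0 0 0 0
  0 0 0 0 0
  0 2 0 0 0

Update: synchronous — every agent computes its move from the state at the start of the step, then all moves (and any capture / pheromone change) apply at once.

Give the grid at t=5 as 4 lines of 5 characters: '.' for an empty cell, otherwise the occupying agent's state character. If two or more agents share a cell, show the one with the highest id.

t=1: a0@(3,1) a1@(0,0) a2@(0,0) a3@(0,0) a4@(3,1) a5@(0,0) a6@(3,1) a7@(3,1) | pheromone: 8 0 0 0 0 / 0 0 0 0 0 / 0 0 0 0 0 / 0 9 0 0 0
t=2: a0@(3,1) a1@(3,1) a2@(3,1) a3@(3,1) a4@(3,1) a5@(3,1) a6@(3,1) a7@(3,1) | pheromone: 7 0 0 0 0 / 0 0 0 0 0 / 0 0 0 0 0 / 0 24 0 0 0
t=3: a0@(3,1) a1@(3,1) a2@(3,1) a3@(3,1) a4@(3,1) a5@(3,1) a6@(3,1) a7@(3,1) | pheromone: 6 0 0 0 0 / 0 0 0 0 0 / 0 0 0 0 0 / 0 39 0 0 0
t=4: a0@(3,1) a1@(3,1) a2@(3,1) a3@(3,1) a4@(3,1) a5@(3,1) a6@(3,1) a7@(3,1) | pheromone: 5 0 0 0 0 / 0 0 0 0 0 / 0 0 0 0 0 / 0 54 0 0 0
t=5: a0@(3,1) a1@(3,1) a2@(3,1) a3@(3,1) a4@(3,1) a5@(3,1) a6@(3,1) a7@(3,1) | pheromone: 4 0 0 0 0 / 0 0 0 0 0 / 0 0 0 0 0 / 0 69 0 0 0

.....
.....
.....
.F...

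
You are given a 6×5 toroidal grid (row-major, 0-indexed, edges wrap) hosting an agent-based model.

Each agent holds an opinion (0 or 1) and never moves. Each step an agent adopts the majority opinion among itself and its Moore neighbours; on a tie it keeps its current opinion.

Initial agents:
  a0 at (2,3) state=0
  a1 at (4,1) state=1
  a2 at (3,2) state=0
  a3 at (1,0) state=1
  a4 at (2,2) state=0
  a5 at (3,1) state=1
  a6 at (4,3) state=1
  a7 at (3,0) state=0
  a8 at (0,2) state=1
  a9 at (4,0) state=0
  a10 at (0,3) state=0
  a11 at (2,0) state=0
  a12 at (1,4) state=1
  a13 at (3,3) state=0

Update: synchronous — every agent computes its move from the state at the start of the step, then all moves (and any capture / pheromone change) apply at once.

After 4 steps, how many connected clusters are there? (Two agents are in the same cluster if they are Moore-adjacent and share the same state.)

2

t=1: a0@(2,3):0 a1@(4,1):0 a2@(3,2):0 a3@(1,0):1 a4@(2,2):0 a5@(3,1):0 a6@(4,3):0 a7@(3,0):0 a8@(0,2):1 a9@(4,0):0 a10@(0,3):1 a11@(2,0):1 a12@(1,4):0 a13@(3,3):0
t=2: a0@(2,3):0 a1@(4,1):0 a2@(3,2):0 a3@(1,0):1 a4@(2,2):0 a5@(3,1):0 a6@(4,3):0 a7@(3,0):0 a8@(0,2):1 a9@(4,0):0 a10@(0,3):1 a11@(2,0):0 a12@(1,4):1 a13@(3,3):0
t=3: (unchanged — steady state)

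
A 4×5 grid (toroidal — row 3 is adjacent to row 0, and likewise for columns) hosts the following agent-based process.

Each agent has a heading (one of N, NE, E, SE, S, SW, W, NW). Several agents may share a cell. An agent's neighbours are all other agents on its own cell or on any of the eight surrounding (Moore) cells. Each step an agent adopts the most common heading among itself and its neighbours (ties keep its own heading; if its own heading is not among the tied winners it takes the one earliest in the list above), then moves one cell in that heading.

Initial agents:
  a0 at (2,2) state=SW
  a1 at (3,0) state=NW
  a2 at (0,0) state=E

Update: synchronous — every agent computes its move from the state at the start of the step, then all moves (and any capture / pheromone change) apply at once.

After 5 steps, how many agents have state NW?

1

t=1: a0@(3,1):SW a1@(2,4):NW a2@(0,1):E
t=2: a0@(0,0):SW a1@(1,3):NW a2@(0,2):E
t=3: a0@(1,4):SW a1@(0,2):NW a2@(0,3):E
t=4: a0@(2,3):SW a1@(3,1):NW a2@(0,4):E
t=5: a0@(3,2):SW a1@(2,0):NW a2@(0,0):E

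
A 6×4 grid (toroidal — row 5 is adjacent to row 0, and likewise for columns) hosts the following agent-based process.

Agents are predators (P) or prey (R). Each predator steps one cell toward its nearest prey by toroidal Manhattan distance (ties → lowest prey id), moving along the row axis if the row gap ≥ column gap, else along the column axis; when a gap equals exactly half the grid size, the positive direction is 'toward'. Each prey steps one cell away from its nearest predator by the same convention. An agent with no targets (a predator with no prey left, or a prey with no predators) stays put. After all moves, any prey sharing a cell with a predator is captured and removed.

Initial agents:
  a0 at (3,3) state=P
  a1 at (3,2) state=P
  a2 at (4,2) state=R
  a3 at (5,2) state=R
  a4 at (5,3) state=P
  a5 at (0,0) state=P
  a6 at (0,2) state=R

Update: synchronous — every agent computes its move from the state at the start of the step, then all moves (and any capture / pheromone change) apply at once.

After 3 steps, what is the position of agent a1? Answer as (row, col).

t=1: a0@(4,3):P a1@(4,2):P a3@(5,1):R a4@(5,2):P a5@(0,1):P a6@(1,2):R
t=2: a0@(4,0):P a1@(5,2):P a3@(5,0):R a4@(5,1):P a5@(5,1):P a6@(2,2):R
t=3: a0@(5,0):P a1@(5,3):P a3@(0,0):R a4@(5,0):P a5@(5,0):P a6@(1,2):R

(5, 3)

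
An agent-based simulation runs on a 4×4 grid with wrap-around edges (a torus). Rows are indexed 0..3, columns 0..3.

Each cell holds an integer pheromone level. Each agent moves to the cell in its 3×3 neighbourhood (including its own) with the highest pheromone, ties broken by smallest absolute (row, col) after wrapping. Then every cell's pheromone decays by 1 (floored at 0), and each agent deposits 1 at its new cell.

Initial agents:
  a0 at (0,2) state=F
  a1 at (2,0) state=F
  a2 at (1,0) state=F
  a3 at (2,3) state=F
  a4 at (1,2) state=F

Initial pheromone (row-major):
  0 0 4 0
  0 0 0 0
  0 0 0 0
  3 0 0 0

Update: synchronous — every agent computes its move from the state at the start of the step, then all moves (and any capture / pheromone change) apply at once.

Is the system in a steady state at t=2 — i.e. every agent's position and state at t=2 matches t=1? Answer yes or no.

t=1: a0@(0,2) a1@(3,0) a2@(0,0) a3@(3,0) a4@(0,2) | pheromone: 1 0 5 0 / 0 0 0 0 / 0 0 0 0 / 4 0 0 0
t=2: a0@(0,2) a1@(3,0) a2@(3,0) a3@(3,0) a4@(0,2) | pheromone: 0 0 6 0 / 0 0 0 0 / 0 0 0 0 / 6 0 0 0

no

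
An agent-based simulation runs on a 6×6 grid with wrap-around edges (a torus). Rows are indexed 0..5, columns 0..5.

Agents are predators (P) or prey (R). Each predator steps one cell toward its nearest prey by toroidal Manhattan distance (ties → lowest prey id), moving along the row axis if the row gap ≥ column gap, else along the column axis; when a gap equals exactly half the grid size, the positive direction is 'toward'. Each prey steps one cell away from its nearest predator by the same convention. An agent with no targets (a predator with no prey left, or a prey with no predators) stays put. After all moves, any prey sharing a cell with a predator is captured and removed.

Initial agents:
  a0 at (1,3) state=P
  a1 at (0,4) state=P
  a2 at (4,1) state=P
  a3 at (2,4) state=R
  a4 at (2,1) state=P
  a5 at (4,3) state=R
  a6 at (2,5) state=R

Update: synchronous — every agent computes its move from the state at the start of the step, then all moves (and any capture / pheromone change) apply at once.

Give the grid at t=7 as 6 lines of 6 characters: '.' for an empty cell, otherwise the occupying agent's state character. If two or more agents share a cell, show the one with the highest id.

......
......
......
......
.PPRR.
......

t=1: a0@(2,3):P a1@(1,4):P a2@(4,2):P a3@(3,4):R a4@(2,0):P a5@(4,4):R a6@(2,4):R
t=2: a0@(2,4):P a1@(2,4):P a2@(4,3):P a3@(4,4):R a4@(2,5):P a5@(4,5):R
t=3: a0@(3,4):P a1@(3,4):P a2@(4,4):P a3@(4,5):R a4@(3,5):P a5@(4,0):R
t=4: a0@(4,4):P a1@(4,4):P a2@(4,5):P a3@(4,0):R a4@(4,5):P a5@(4,1):R
t=5: a0@(4,5):P a1@(4,5):P a2@(4,0):P a3@(4,1):R a4@(4,0):P a5@(4,2):R
t=6: a0@(4,0):P a1@(4,0):P a2@(4,1):P a3@(4,2):R a4@(4,1):P a5@(4,3):R
t=7: a0@(4,1):P a1@(4,1):P a2@(4,2):P a3@(4,3):R a4@(4,2):P a5@(4,4):R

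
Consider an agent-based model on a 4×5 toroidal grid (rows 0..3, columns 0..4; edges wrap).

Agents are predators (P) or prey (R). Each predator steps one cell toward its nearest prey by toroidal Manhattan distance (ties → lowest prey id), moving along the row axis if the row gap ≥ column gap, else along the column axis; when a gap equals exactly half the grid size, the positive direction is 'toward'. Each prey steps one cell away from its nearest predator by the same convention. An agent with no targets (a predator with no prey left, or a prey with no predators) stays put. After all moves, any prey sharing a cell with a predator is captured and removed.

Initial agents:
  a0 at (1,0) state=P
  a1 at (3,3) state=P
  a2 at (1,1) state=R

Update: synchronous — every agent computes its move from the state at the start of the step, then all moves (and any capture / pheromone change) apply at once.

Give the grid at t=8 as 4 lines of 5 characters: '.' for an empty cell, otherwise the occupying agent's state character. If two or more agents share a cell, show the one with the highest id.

t=1: a0@(1,1):P a1@(0,3):P a2@(1,2):R
t=2: a0@(1,2):P a1@(1,3):P
t=3: (unchanged — steady state)

.....
..PP.
.....
.....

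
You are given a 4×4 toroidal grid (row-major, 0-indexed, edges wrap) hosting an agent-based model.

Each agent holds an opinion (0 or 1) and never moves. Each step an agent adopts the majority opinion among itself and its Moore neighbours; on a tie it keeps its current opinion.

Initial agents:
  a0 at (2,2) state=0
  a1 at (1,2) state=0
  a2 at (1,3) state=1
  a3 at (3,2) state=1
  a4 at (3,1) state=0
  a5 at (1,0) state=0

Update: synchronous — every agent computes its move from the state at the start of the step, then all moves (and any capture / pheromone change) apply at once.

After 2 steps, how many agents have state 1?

0

t=1: a0@(2,2):0 a1@(1,2):0 a2@(1,3):0 a3@(3,2):0 a4@(3,1):0 a5@(1,0):0
t=2: (unchanged — steady state)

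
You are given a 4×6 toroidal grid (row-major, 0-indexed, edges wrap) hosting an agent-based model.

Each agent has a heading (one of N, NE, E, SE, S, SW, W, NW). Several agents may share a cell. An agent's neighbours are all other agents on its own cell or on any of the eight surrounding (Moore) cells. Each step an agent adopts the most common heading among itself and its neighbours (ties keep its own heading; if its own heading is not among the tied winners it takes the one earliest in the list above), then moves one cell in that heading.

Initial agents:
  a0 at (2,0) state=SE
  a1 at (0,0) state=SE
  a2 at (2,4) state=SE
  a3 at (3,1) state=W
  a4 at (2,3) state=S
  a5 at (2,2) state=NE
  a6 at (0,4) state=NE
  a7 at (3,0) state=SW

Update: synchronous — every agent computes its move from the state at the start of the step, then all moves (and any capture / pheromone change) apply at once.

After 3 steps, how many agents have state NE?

t=1: a0@(3,1):SE a1@(1,1):SE a2@(3,5):SE a3@(0,2):SE a4@(3,3):S a5@(1,3):NE a6@(3,5):NE a7@(0,1):SE
t=2: a0@(0,2):SE a1@(2,2):SE a2@(0,0):SE a3@(1,3):SE a4@(0,3):S a5@(0,4):NE a6@(2,0):NE a7@(1,2):SE
t=3: a0@(1,3):SE a1@(3,3):SE a2@(1,1):SE a3@(2,4):SE a4@(1,4):SE a5@(3,5):NE a6@(1,1):NE a7@(2,3):SE

2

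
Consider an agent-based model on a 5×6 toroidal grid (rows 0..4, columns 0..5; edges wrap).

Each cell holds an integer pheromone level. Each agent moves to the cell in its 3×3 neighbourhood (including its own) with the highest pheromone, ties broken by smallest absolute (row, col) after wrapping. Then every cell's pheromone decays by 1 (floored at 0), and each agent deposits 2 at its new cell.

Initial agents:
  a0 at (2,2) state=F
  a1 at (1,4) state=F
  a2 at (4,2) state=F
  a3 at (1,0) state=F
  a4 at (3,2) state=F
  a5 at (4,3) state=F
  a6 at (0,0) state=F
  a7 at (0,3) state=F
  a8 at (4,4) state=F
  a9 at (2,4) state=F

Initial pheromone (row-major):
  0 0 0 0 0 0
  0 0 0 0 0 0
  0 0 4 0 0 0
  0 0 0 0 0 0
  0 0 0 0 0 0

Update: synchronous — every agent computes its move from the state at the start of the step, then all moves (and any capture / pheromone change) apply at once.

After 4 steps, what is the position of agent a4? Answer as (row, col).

(2, 2)

t=1: a0@(2,2) a1@(0,3) a2@(0,1) a3@(0,0) a4@(2,2) a5@(0,2) a6@(0,0) a7@(0,2) a8@(0,3) a9@(1,3) | pheromone: 4 2 4 4 0 0 / 0 0 0 2 0 0 / 0 0 7 0 0 0 / 0 0 0 0 0 0 / 0 0 0 0 0 0
t=2: a0@(2,2) a1@(0,2) a2@(0,0) a3@(0,0) a4@(2,2) a5@(0,2) a6@(0,0) a7@(0,2) a8@(0,2) a9@(2,2) | pheromone: 9 1 11 3 0 0 / 0 0 0 1 0 0 / 0 0 12 0 0 0 / 0 0 0 0 0 0 / 0 0 0 0 0 0
t=3: a0@(2,2) a1@(0,2) a2@(0,0) a3@(0,0) a4@(2,2) a5@(0,2) a6@(0,0) a7@(0,2) a8@(0,2) a9@(2,2) | pheromone: 14 0 18 2 0 0 / 0 0 0 0 0 0 / 0 0 17 0 0 0 / 0 0 0 0 0 0 / 0 0 0 0 0 0
t=4: a0@(2,2) a1@(0,2) a2@(0,0) a3@(0,0) a4@(2,2) a5@(0,2) a6@(0,0) a7@(0,2) a8@(0,2) a9@(2,2) | pheromone: 19 0 25 1 0 0 / 0 0 0 0 0 0 / 0 0 22 0 0 0 / 0 0 0 0 0 0 / 0 0 0 0 0 0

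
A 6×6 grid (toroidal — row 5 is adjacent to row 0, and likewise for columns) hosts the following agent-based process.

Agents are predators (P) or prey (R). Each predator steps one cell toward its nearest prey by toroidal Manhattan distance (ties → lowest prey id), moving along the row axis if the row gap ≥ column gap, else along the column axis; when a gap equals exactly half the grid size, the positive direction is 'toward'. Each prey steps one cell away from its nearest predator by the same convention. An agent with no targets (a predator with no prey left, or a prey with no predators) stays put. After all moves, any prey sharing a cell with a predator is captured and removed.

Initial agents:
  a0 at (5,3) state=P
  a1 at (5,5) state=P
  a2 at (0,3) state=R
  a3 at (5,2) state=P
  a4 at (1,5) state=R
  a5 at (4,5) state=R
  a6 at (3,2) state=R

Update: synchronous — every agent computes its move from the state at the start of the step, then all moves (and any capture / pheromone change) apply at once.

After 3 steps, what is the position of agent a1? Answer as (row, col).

t=1: a0@(0,3):P a1@(4,5):P a2@(1,3):R a3@(0,2):P a4@(2,5):R a5@(3,5):R a6@(2,2):R
t=2: a0@(1,3):P a1@(3,5):P a2@(2,3):R a3@(1,2):P a4@(1,5):R a5@(2,5):R a6@(3,2):R
t=3: a0@(2,3):P a1@(2,5):P a2@(3,3):R a3@(2,2):P a4@(1,0):R a5@(1,5):R a6@(4,2):R

(2, 5)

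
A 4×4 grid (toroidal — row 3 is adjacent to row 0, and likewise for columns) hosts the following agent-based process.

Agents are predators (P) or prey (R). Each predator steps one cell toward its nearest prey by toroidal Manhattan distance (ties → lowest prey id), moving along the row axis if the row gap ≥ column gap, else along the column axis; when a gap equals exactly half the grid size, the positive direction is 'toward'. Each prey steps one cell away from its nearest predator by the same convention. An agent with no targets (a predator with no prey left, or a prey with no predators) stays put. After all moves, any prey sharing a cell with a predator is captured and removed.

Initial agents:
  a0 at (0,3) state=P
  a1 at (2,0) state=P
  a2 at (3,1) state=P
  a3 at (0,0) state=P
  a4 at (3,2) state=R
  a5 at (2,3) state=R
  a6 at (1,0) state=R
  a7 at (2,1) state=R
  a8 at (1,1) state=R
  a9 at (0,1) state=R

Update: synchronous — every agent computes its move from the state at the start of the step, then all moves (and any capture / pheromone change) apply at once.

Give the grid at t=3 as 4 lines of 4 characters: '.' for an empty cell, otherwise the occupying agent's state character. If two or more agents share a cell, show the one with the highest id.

t=1: a0@(3,3):P a1@(2,3):P a2@(3,2):P a3@(1,0):P a5@(2,2):R a6@(0,0):R a7@(2,2):R a8@(0,1):R a9@(1,1):R
t=2: a0@(2,3):P a1@(2,2):P a2@(2,2):P a3@(0,0):P a5@(2,1):R a6@(3,0):R a7@(2,1):R a8@(1,1):R a9@(1,2):R
t=3: a0@(2,0):P a1@(2,1):P a2@(2,1):P a3@(3,0):P a8@(0,1):R a9@(0,2):R

.RR.
....
PP..
P...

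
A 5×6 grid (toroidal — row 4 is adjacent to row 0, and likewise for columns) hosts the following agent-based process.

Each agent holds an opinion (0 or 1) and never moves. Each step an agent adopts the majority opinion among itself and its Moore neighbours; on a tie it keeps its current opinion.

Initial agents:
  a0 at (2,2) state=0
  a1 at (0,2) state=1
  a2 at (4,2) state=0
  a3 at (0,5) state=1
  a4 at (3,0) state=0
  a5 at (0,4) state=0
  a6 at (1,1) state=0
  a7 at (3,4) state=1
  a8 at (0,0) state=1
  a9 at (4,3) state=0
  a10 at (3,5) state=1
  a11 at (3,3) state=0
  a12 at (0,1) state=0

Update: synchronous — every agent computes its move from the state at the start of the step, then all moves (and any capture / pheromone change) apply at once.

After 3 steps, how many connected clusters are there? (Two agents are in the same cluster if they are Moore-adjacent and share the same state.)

4

t=1: a0@(2,2):0 a1@(0,2):0 a2@(4,2):0 a3@(0,5):1 a4@(3,0):0 a5@(0,4):0 a6@(1,1):0 a7@(3,4):1 a8@(0,0):1 a9@(4,3):0 a10@(3,5):1 a11@(3,3):0 a12@(0,1):0
t=2: (unchanged — steady state)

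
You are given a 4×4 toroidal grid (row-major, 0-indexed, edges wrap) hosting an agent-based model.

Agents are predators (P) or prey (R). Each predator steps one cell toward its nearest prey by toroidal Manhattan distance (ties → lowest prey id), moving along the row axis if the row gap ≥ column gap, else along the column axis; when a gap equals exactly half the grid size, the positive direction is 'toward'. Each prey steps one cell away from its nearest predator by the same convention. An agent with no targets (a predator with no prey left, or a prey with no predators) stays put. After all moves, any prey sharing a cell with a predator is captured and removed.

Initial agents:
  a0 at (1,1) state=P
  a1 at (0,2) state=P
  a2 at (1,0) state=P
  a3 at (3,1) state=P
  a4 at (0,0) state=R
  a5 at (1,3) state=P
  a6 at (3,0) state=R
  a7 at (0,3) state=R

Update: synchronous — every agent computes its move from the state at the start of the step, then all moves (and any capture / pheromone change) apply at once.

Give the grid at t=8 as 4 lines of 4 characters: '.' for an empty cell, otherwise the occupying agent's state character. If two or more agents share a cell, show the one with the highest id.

t=1: a0@(0,1):P a1@(0,3):P a2@(0,0):P a3@(3,0):P a5@(0,3):P a6@(3,3):R
t=2: a0@(0,2):P a1@(3,3):P a2@(3,0):P a3@(3,3):P a5@(3,3):P a6@(2,3):R
t=3: a0@(1,2):P a1@(2,3):P a2@(2,0):P a3@(2,3):P a5@(2,3):P a6@(1,3):R
t=4: a0@(1,3):P a1@(1,3):P a2@(1,0):P a3@(1,3):P a5@(1,3):P
t=5: (unchanged — steady state)

....
P..P
....
....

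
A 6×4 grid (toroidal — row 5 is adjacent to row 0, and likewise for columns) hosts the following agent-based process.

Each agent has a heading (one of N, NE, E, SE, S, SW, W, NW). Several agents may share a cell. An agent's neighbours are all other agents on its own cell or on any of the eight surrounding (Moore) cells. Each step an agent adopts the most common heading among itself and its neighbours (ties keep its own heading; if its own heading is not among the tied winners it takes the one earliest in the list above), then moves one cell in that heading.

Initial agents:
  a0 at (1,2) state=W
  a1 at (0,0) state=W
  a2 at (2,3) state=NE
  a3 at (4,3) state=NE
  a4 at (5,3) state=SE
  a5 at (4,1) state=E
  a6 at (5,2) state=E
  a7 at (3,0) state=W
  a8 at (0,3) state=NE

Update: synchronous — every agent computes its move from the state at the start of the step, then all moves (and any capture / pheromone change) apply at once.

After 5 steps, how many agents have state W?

8

t=1: a0@(0,3):NE a1@(0,3):W a2@(2,2):W a3@(3,0):NE a4@(4,0):NE a5@(4,2):E a6@(5,3):E a7@(2,1):NE a8@(0,2):W
t=2: a0@(0,2):W a1@(0,2):W a2@(2,1):W a3@(2,1):NE a4@(3,1):NE a5@(4,3):E a6@(5,0):E a7@(1,2):NE a8@(0,1):W
t=3: a0@(0,1):W a1@(0,1):W a2@(1,2):NE a3@(1,2):NE a4@(2,2):NE a5@(4,0):E a6@(5,1):E a7@(1,1):W a8@(0,0):W
t=4: a0@(0,0):W a1@(0,0):W a2@(0,3):NE a3@(0,3):NE a4@(1,3):NE a5@(4,1):E a6@(5,0):W a7@(1,0):W a8@(0,3):W
t=5: a0@(0,3):W a1@(0,3):W a2@(0,2):W a3@(0,2):W a4@(1,2):W a5@(4,2):E a6@(5,3):W a7@(1,3):W a8@(0,2):W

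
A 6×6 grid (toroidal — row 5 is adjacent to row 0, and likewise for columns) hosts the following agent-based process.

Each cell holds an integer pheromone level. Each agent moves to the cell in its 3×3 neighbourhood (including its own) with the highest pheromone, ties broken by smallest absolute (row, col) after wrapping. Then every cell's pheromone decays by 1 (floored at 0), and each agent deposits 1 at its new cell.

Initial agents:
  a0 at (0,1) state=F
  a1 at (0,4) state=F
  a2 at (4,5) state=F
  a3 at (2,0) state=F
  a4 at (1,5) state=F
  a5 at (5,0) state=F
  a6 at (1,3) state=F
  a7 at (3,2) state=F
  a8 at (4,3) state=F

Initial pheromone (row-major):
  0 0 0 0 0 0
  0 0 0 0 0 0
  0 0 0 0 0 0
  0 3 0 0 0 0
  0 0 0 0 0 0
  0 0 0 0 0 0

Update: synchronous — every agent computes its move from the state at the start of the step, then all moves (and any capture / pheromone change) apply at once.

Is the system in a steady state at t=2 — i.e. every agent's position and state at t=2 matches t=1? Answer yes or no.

no

t=1: a0@(0,0) a1@(0,3) a2@(3,0) a3@(3,1) a4@(0,0) a5@(0,0) a6@(0,2) a7@(3,1) a8@(3,2) | pheromone: 3 0 1 1 0 0 / 0 0 0 0 0 0 / 0 0 0 0 0 0 / 1 4 1 0 0 0 / 0 0 0 0 0 0 / 0 0 0 0 0 0
t=2: a0@(0,0) a1@(0,2) a2@(3,1) a3@(3,1) a4@(0,0) a5@(0,0) a6@(0,2) a7@(3,1) a8@(3,1) | pheromone: 5 0 2 0 0 0 / 0 0 0 0 0 0 / 0 0 0 0 0 0 / 0 7 0 0 0 0 / 0 0 0 0 0 0 / 0 0 0 0 0 0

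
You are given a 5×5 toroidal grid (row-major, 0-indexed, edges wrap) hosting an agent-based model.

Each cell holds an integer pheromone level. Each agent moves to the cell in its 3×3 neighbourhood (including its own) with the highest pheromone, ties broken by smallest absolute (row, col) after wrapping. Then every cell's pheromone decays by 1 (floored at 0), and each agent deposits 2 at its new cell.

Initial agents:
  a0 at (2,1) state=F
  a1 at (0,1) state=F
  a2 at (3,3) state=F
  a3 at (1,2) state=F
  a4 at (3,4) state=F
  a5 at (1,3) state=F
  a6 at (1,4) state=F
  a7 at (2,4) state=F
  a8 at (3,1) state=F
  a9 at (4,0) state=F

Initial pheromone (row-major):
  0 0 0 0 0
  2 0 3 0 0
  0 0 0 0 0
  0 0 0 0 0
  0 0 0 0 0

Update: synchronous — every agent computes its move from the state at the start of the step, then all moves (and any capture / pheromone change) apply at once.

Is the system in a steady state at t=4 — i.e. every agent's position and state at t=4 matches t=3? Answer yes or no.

t=1: a0@(1,2) a1@(1,2) a2@(2,2) a3@(1,2) a4@(2,0) a5@(1,2) a6@(1,0) a7@(1,0) a8@(2,0) a9@(0,0) | pheromone: 2 0 0 0 0 / 5 0 10 0 0 / 4 0 2 0 0 / 0 0 0 0 0 / 0 0 0 0 0
t=2: a0@(1,2) a1@(1,2) a2@(1,2) a3@(1,2) a4@(1,0) a5@(1,2) a6@(1,0) a7@(1,0) a8@(1,0) a9@(1,0) | pheromone: 1 0 0 0 0 / 14 0 19 0 0 / 3 0 1 0 0 / 0 0 0 0 0 / 0 0 0 0 0
t=3: a0@(1,2) a1@(1,2) a2@(1,2) a3@(1,2) a4@(1,0) a5@(1,2) a6@(1,0) a7@(1,0) a8@(1,0) a9@(1,0) | pheromone: 0 0 0 0 0 / 23 0 28 0 0 / 2 0 0 0 0 / 0 0 0 0 0 / 0 0 0 0 0
t=4: a0@(1,2) a1@(1,2) a2@(1,2) a3@(1,2) a4@(1,0) a5@(1,2) a6@(1,0) a7@(1,0) a8@(1,0) a9@(1,0) | pheromone: 0 0 0 0 0 / 32 0 37 0 0 / 1 0 0 0 0 / 0 0 0 0 0 / 0 0 0 0 0

yes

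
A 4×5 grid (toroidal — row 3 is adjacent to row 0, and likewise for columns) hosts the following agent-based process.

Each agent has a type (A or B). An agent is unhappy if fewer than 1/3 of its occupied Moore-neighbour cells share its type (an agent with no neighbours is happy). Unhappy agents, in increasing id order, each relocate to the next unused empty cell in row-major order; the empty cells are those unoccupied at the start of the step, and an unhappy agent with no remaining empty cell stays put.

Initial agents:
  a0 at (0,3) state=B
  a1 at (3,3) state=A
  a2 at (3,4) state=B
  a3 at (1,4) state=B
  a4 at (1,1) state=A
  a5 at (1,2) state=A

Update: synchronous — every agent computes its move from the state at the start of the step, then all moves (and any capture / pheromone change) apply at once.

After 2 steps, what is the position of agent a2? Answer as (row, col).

t=1: a0@(0,3):B a1@(0,0):A a2@(3,4):B a3@(1,4):B a4@(1,1):A a5@(1,2):A
t=2: (unchanged — steady state)

(3, 4)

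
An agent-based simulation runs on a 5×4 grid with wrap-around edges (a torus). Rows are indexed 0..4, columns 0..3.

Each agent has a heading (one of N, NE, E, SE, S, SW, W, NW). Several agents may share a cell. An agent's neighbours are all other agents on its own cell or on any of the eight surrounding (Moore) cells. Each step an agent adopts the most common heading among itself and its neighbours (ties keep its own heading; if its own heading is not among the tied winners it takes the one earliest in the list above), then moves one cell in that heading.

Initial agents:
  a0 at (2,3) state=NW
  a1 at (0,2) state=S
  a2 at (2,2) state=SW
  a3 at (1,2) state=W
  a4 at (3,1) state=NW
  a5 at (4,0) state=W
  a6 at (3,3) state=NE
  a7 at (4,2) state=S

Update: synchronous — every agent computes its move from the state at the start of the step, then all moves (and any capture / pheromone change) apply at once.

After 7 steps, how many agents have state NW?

t=1: a0@(1,2):NW a1@(1,2):S a2@(1,1):NW a3@(1,1):W a4@(2,0):NW a5@(4,3):W a6@(2,0):NE a7@(0,2):S
t=2: a0@(0,1):NW a1@(2,2):S a2@(0,0):NW a3@(0,0):NW a4@(1,3):NW a5@(4,2):W a6@(1,3):NW a7@(1,2):S
t=3: a0@(4,0):NW a1@(3,2):S a2@(4,3):NW a3@(4,3):NW a4@(0,2):NW a5@(4,1):W a6@(0,2):NW a7@(0,1):NW
t=4: a0@(3,3):NW a1@(2,1):NW a2@(3,2):NW a3@(3,2):NW a4@(4,1):NW a5@(3,0):NW a6@(4,1):NW a7@(4,0):NW
t=5: a0@(2,2):NW a1@(1,0):NW a2@(2,1):NW a3@(2,1):NW a4@(3,0):NW a5@(2,3):NW a6@(3,0):NW a7@(3,3):NW
t=6: a0@(1,1):NW a1@(0,3):NW a2@(1,0):NW a3@(1,0):NW a4@(2,3):NW a5@(1,2):NW a6@(2,3):NW a7@(2,2):NW
t=7: a0@(0,0):NW a1@(4,2):NW a2@(0,3):NW a3@(0,3):NW a4@(1,2):NW a5@(0,1):NW a6@(1,2):NW a7@(1,1):NW

8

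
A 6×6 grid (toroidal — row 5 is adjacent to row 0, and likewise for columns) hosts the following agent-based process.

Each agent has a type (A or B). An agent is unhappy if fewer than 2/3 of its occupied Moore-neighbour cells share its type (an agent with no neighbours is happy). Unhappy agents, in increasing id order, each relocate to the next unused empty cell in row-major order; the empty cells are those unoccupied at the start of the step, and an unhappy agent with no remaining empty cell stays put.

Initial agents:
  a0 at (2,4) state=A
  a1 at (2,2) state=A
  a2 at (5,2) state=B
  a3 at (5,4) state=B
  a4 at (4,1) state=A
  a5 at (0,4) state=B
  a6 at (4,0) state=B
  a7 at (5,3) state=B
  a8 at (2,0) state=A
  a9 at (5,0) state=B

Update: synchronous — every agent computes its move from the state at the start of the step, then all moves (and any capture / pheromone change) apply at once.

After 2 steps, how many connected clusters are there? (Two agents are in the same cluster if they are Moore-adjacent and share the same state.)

4

t=1: a0@(2,4):A a1@(2,2):A a2@(0,0):B a3@(5,4):B a4@(0,1):A a5@(0,4):B a6@(0,2):B a7@(5,3):B a8@(2,0):A a9@(0,3):B
t=2: a0@(2,4):A a1@(2,2):A a2@(0,5):B a3@(5,4):B a4@(1,0):A a5@(0,4):B a6@(0,2):B a7@(5,3):B a8@(2,0):A a9@(0,3):B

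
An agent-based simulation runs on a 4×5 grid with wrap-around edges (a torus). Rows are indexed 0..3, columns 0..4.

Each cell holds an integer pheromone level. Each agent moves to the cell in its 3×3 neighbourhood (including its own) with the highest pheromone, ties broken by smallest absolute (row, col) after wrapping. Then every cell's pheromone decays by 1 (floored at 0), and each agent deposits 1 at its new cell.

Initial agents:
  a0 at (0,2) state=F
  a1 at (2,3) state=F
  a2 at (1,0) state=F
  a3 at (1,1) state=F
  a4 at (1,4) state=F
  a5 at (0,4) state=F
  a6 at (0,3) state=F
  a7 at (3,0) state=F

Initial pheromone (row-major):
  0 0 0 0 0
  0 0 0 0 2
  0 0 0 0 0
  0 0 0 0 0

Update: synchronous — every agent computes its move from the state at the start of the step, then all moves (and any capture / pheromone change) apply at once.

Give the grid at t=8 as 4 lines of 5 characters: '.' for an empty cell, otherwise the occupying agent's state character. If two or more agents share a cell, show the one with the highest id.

t=1: a0@(0,1) a1@(1,4) a2@(1,4) a3@(0,0) a4@(1,4) a5@(1,4) a6@(1,4) a7@(0,0) | pheromone: 2 1 0 0 0 / 0 0 0 0 6 / 0 0 0 0 0 / 0 0 0 0 0
t=2: a0@(0,0) a1@(1,4) a2@(1,4) a3@(1,4) a4@(1,4) a5@(1,4) a6@(1,4) a7@(1,4) | pheromone: 2 0 0 0 0 / 0 0 0 0 12 / 0 0 0 0 0 / 0 0 0 0 0
t=3: a0@(1,4) a1@(1,4) a2@(1,4) a3@(1,4) a4@(1,4) a5@(1,4) a6@(1,4) a7@(1,4) | pheromone: 1 0 0 0 0 / 0 0 0 0 19 / 0 0 0 0 0 / 0 0 0 0 0
t=4: a0@(1,4) a1@(1,4) a2@(1,4) a3@(1,4) a4@(1,4) a5@(1,4) a6@(1,4) a7@(1,4) | pheromone: 0 0 0 0 0 / 0 0 0 0 26 / 0 0 0 0 0 / 0 0 0 0 0
t=5: a0@(1,4) a1@(1,4) a2@(1,4) a3@(1,4) a4@(1,4) a5@(1,4) a6@(1,4) a7@(1,4) | pheromone: 0 0 0 0 0 / 0 0 0 0 33 / 0 0 0 0 0 / 0 0 0 0 0
t=6: a0@(1,4) a1@(1,4) a2@(1,4) a3@(1,4) a4@(1,4) a5@(1,4) a6@(1,4) a7@(1,4) | pheromone: 0 0 0 0 0 / 0 0 0 0 40 / 0 0 0 0 0 / 0 0 0 0 0
t=7: a0@(1,4) a1@(1,4) a2@(1,4) a3@(1,4) a4@(1,4) a5@(1,4) a6@(1,4) a7@(1,4) | pheromone: 0 0 0 0 0 / 0 0 0 0 47 / 0 0 0 0 0 / 0 0 0 0 0
t=8: a0@(1,4) a1@(1,4) a2@(1,4) a3@(1,4) a4@(1,4) a5@(1,4) a6@(1,4) a7@(1,4) | pheromone: 0 0 0 0 0 / 0 0 0 0 54 / 0 0 0 0 0 / 0 0 0 0 0

.....
....F
.....
.....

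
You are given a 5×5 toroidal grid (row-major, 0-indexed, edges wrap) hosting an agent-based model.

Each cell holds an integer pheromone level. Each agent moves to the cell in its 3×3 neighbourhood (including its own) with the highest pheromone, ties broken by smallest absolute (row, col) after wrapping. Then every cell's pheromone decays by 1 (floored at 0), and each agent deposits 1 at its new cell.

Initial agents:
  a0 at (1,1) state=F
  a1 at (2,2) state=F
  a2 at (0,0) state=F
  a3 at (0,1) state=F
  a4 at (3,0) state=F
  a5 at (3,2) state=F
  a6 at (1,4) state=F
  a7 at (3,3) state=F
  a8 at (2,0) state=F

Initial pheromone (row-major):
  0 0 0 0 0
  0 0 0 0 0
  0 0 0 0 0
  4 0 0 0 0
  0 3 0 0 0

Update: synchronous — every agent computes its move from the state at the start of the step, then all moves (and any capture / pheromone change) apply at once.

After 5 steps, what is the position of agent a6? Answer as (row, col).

t=1: a0@(0,0) a1@(1,1) a2@(4,1) a3@(4,1) a4@(3,0) a5@(4,1) a6@(0,0) a7@(2,2) a8@(3,0) | pheromone: 2 0 0 0 0 / 0 1 0 0 0 / 0 0 1 0 0 / 5 0 0 0 0 / 0 5 0 0 0
t=2: a0@(4,1) a1@(0,0) a2@(3,0) a3@(3,0) a4@(3,0) a5@(3,0) a6@(4,1) a7@(1,1) a8@(3,0) | pheromone: 2 0 0 0 0 / 0 1 0 0 0 / 0 0 0 0 0 / 9 0 0 0 0 / 0 6 0 0 0
t=3: a0@(3,0) a1@(4,1) a2@(3,0) a3@(3,0) a4@(3,0) a5@(3,0) a6@(3,0) a7@(0,0) a8@(3,0) | pheromone: 2 0 0 0 0 / 0 0 0 0 0 / 0 0 0 0 0 / 15 0 0 0 0 / 0 6 0 0 0
t=4: a0@(3,0) a1@(3,0) a2@(3,0) a3@(3,0) a4@(3,0) a5@(3,0) a6@(3,0) a7@(4,1) a8@(3,0) | pheromone: 1 0 0 0 0 / 0 0 0 0 0 / 0 0 0 0 0 / 22 0 0 0 0 / 0 6 0 0 0
t=5: a0@(3,0) a1@(3,0) a2@(3,0) a3@(3,0) a4@(3,0) a5@(3,0) a6@(3,0) a7@(3,0) a8@(3,0) | pheromone: 0 0 0 0 0 / 0 0 0 0 0 / 0 0 0 0 0 / 30 0 0 0 0 / 0 5 0 0 0

(3, 0)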